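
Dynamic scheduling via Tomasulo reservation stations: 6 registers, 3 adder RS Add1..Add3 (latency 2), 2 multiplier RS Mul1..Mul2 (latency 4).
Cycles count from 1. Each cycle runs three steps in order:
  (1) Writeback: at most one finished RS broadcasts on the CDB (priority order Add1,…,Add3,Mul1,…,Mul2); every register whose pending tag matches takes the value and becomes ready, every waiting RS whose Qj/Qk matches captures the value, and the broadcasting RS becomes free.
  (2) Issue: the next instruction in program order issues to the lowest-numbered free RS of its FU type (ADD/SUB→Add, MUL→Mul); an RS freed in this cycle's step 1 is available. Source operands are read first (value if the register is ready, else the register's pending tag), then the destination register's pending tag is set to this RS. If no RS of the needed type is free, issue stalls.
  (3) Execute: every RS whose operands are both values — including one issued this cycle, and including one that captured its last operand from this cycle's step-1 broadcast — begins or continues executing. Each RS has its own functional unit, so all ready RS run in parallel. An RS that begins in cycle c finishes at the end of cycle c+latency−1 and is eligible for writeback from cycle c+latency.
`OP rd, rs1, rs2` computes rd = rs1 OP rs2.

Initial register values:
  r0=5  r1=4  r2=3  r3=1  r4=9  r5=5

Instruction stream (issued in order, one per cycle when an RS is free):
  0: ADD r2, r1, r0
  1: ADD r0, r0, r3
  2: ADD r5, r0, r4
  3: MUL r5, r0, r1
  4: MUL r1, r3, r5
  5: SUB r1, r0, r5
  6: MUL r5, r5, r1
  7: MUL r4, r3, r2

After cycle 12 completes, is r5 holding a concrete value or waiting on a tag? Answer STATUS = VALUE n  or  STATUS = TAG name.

cycle 1: issue ADD r2<-Add1 // r0:5,r1:4,r2:Add1,r3:1,r4:9,r5:5
cycle 2: issue ADD r0<-Add2 // r0:Add2,r1:4,r2:Add1,r3:1,r4:9,r5:5
cycle 3: CDB Add1=9; issue ADD r5<-Add1 // r0:Add2,r1:4,r2:9,r3:1,r4:9,r5:Add1
cycle 4: CDB Add2=6; issue MUL r5<-Mul1 // r0:6,r1:4,r2:9,r3:1,r4:9,r5:Mul1
cycle 5: issue MUL r1<-Mul2 // r0:6,r1:Mul2,r2:9,r3:1,r4:9,r5:Mul1
cycle 6: CDB Add1=15; issue SUB r1<-Add1 // r0:6,r1:Add1,r2:9,r3:1,r4:9,r5:Mul1
cycle 7: stall // r0:6,r1:Add1,r2:9,r3:1,r4:9,r5:Mul1
cycle 8: CDB Mul1=24; issue MUL r5<-Mul1 // r0:6,r1:Add1,r2:9,r3:1,r4:9,r5:Mul1
cycle 9: stall // r0:6,r1:Add1,r2:9,r3:1,r4:9,r5:Mul1
cycle 10: CDB Add1=-18; stall // r0:6,r1:-18,r2:9,r3:1,r4:9,r5:Mul1
cycle 11: stall // r0:6,r1:-18,r2:9,r3:1,r4:9,r5:Mul1
cycle 12: CDB Mul2=24; issue MUL r4<-Mul2 // r0:6,r1:-18,r2:9,r3:1,r4:Mul2,r5:Mul1

STATUS = TAG Mul1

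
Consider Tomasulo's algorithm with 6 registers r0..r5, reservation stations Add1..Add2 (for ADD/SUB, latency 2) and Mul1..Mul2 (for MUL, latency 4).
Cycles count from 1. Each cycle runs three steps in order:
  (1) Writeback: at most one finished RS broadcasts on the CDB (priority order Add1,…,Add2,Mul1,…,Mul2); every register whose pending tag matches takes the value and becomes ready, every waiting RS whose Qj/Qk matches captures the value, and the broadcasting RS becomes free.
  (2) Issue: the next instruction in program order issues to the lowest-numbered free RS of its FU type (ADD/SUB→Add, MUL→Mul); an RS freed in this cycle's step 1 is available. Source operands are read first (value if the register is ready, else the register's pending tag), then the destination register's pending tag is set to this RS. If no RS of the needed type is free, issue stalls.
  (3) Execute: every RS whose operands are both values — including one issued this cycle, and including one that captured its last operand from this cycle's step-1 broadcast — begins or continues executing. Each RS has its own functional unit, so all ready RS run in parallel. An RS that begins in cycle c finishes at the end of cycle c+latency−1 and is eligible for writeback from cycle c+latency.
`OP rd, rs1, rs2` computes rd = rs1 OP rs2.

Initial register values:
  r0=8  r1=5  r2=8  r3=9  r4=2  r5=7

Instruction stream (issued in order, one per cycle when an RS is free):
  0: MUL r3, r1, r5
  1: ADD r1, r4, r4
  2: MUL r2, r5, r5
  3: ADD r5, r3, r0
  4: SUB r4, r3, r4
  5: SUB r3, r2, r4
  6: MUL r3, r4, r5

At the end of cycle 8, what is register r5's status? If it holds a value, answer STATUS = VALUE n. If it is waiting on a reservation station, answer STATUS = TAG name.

cycle 1: issue MUL r3<-Mul1 // r0:8,r1:5,r2:8,r3:Mul1,r4:2,r5:7
cycle 2: issue ADD r1<-Add1 // r0:8,r1:Add1,r2:8,r3:Mul1,r4:2,r5:7
cycle 3: issue MUL r2<-Mul2 // r0:8,r1:Add1,r2:Mul2,r3:Mul1,r4:2,r5:7
cycle 4: CDB Add1=4; issue ADD r5<-Add1 // r0:8,r1:4,r2:Mul2,r3:Mul1,r4:2,r5:Add1
cycle 5: CDB Mul1=35; issue SUB r4<-Add2 // r0:8,r1:4,r2:Mul2,r3:35,r4:Add2,r5:Add1
cycle 6: stall // r0:8,r1:4,r2:Mul2,r3:35,r4:Add2,r5:Add1
cycle 7: CDB Add1=43; issue SUB r3<-Add1 // r0:8,r1:4,r2:Mul2,r3:Add1,r4:Add2,r5:43
cycle 8: CDB Add2=33; issue MUL r3<-Mul1 // r0:8,r1:4,r2:Mul2,r3:Mul1,r4:33,r5:43

STATUS = VALUE 43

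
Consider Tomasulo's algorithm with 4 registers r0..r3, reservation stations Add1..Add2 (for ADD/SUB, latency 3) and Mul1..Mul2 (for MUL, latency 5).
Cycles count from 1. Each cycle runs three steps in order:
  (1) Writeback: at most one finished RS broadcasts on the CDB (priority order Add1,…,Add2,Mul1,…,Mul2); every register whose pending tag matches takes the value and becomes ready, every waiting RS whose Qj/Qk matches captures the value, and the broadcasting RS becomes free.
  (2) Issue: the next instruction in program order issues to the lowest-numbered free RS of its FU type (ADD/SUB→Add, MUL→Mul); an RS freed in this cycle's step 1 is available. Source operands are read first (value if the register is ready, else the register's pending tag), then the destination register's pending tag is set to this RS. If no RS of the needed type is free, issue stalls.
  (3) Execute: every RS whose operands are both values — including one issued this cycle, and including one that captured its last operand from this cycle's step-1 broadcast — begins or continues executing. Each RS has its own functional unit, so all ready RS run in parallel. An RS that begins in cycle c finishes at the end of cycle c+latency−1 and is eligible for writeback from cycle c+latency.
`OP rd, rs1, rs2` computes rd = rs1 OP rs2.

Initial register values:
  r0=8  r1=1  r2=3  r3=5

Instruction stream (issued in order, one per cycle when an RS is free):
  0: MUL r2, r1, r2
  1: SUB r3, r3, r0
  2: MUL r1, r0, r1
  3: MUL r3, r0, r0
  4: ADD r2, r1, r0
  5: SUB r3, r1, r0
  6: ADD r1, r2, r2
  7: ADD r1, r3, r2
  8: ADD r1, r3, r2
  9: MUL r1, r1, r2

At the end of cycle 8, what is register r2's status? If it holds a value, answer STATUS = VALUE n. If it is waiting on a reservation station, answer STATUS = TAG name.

c1: issue MUL r2<-Mul1 | r0:8,r1:1,r2:Mul1,r3:5
c2: issue SUB r3<-Add1 | r0:8,r1:1,r2:Mul1,r3:Add1
c3: issue MUL r1<-Mul2 | r0:8,r1:Mul2,r2:Mul1,r3:Add1
c4: stall | r0:8,r1:Mul2,r2:Mul1,r3:Add1
c5: CDB Add1=-3; stall | r0:8,r1:Mul2,r2:Mul1,r3:-3
c6: CDB Mul1=3; issue MUL r3<-Mul1 | r0:8,r1:Mul2,r2:3,r3:Mul1
c7: issue ADD r2<-Add1 | r0:8,r1:Mul2,r2:Add1,r3:Mul1
c8: CDB Mul2=8; issue SUB r3<-Add2 | r0:8,r1:8,r2:Add1,r3:Add2

STATUS = TAG Add1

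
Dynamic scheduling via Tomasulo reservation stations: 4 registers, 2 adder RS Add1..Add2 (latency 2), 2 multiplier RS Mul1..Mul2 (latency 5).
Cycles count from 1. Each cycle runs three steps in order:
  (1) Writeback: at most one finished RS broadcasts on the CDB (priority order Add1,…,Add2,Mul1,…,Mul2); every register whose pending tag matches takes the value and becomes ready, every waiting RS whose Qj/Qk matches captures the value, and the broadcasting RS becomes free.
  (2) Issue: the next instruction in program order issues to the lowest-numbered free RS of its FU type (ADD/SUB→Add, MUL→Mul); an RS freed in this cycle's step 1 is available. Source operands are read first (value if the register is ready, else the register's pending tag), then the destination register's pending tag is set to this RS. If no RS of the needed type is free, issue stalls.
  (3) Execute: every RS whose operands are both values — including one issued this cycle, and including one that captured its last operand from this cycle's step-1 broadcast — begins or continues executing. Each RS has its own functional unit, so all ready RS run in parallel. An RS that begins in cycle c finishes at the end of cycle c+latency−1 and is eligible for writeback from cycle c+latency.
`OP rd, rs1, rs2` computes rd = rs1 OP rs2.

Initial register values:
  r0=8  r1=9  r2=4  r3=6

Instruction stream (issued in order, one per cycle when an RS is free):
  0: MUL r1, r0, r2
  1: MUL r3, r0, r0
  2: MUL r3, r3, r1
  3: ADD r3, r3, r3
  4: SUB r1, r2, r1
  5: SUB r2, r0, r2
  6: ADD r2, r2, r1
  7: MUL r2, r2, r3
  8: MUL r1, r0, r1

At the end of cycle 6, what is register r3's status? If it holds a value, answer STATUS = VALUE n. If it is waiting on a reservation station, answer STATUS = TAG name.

STATUS = TAG Mul1

  c1: issue MUL r1<-Mul1  regs: r0:8,r1:Mul1,r2:4,r3:6
  c2: issue MUL r3<-Mul2  regs: r0:8,r1:Mul1,r2:4,r3:Mul2
  c3: stall  regs: r0:8,r1:Mul1,r2:4,r3:Mul2
  c4: stall  regs: r0:8,r1:Mul1,r2:4,r3:Mul2
  c5: stall  regs: r0:8,r1:Mul1,r2:4,r3:Mul2
  c6: CDB Mul1=32; issue MUL r3<-Mul1  regs: r0:8,r1:32,r2:4,r3:Mul1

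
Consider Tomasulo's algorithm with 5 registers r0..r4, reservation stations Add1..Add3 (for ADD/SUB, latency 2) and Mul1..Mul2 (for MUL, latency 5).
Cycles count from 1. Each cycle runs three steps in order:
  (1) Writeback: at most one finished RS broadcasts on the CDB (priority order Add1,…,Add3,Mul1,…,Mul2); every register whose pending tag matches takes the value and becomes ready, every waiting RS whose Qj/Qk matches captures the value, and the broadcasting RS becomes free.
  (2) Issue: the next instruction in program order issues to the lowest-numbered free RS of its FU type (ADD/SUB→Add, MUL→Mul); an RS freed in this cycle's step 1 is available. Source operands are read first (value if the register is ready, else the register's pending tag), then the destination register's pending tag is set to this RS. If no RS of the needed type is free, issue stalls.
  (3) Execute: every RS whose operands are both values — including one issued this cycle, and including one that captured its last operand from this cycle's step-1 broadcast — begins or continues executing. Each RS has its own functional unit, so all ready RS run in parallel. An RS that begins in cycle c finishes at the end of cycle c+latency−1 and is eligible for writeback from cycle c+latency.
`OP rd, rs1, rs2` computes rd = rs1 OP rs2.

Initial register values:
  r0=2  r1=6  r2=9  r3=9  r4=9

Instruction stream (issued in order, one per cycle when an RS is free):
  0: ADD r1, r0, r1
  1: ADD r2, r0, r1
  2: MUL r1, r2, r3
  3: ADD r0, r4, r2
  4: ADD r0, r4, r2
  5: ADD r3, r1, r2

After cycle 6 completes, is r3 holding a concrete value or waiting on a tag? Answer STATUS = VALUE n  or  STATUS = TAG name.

STATUS = TAG Add3

c1: issue ADD r1<-Add1 | r0:2,r1:Add1,r2:9,r3:9,r4:9
c2: issue ADD r2<-Add2 | r0:2,r1:Add1,r2:Add2,r3:9,r4:9
c3: CDB Add1=8; issue MUL r1<-Mul1 | r0:2,r1:Mul1,r2:Add2,r3:9,r4:9
c4: issue ADD r0<-Add1 | r0:Add1,r1:Mul1,r2:Add2,r3:9,r4:9
c5: CDB Add2=10; issue ADD r0<-Add2 | r0:Add2,r1:Mul1,r2:10,r3:9,r4:9
c6: issue ADD r3<-Add3 | r0:Add2,r1:Mul1,r2:10,r3:Add3,r4:9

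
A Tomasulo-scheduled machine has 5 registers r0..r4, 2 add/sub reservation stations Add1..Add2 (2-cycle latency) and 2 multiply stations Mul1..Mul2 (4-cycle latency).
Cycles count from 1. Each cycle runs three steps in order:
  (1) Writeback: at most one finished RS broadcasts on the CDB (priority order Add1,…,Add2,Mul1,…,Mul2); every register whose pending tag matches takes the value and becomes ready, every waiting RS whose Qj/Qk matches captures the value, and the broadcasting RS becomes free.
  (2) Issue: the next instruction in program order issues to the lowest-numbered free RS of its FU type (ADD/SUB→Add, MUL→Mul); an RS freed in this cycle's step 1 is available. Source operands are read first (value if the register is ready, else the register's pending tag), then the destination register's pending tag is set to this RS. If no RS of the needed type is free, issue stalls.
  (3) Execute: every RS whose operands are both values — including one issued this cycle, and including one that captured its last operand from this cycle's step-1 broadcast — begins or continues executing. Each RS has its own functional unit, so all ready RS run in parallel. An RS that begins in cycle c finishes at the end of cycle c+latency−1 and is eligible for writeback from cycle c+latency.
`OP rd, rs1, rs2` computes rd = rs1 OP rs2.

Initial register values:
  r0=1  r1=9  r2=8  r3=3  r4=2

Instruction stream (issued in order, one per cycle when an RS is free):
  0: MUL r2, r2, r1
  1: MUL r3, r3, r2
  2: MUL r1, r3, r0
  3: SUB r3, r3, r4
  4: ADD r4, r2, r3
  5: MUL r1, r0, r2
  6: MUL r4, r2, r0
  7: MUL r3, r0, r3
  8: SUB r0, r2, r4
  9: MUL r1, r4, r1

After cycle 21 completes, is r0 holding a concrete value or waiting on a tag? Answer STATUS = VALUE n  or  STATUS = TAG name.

STATUS = VALUE 0

cycle 1: issue MUL r2<-Mul1 // r0:1,r1:9,r2:Mul1,r3:3,r4:2
cycle 2: issue MUL r3<-Mul2 // r0:1,r1:9,r2:Mul1,r3:Mul2,r4:2
cycle 3: stall // r0:1,r1:9,r2:Mul1,r3:Mul2,r4:2
cycle 4: stall // r0:1,r1:9,r2:Mul1,r3:Mul2,r4:2
cycle 5: CDB Mul1=72; issue MUL r1<-Mul1 // r0:1,r1:Mul1,r2:72,r3:Mul2,r4:2
cycle 6: issue SUB r3<-Add1 // r0:1,r1:Mul1,r2:72,r3:Add1,r4:2
cycle 7: issue ADD r4<-Add2 // r0:1,r1:Mul1,r2:72,r3:Add1,r4:Add2
cycle 8: stall // r0:1,r1:Mul1,r2:72,r3:Add1,r4:Add2
cycle 9: CDB Mul2=216; issue MUL r1<-Mul2 // r0:1,r1:Mul2,r2:72,r3:Add1,r4:Add2
cycle 10: stall // r0:1,r1:Mul2,r2:72,r3:Add1,r4:Add2
cycle 11: CDB Add1=214; stall // r0:1,r1:Mul2,r2:72,r3:214,r4:Add2
cycle 12: stall // r0:1,r1:Mul2,r2:72,r3:214,r4:Add2
cycle 13: CDB Add2=286; stall // r0:1,r1:Mul2,r2:72,r3:214,r4:286
cycle 14: CDB Mul1=216; issue MUL r4<-Mul1 // r0:1,r1:Mul2,r2:72,r3:214,r4:Mul1
cycle 15: CDB Mul2=72; issue MUL r3<-Mul2 // r0:1,r1:72,r2:72,r3:Mul2,r4:Mul1
cycle 16: issue SUB r0<-Add1 // r0:Add1,r1:72,r2:72,r3:Mul2,r4:Mul1
cycle 17: stall // r0:Add1,r1:72,r2:72,r3:Mul2,r4:Mul1
cycle 18: CDB Mul1=72; issue MUL r1<-Mul1 // r0:Add1,r1:Mul1,r2:72,r3:Mul2,r4:72
cycle 19: CDB Mul2=214 // r0:Add1,r1:Mul1,r2:72,r3:214,r4:72
cycle 20: CDB Add1=0 // r0:0,r1:Mul1,r2:72,r3:214,r4:72
cycle 21: - // r0:0,r1:Mul1,r2:72,r3:214,r4:72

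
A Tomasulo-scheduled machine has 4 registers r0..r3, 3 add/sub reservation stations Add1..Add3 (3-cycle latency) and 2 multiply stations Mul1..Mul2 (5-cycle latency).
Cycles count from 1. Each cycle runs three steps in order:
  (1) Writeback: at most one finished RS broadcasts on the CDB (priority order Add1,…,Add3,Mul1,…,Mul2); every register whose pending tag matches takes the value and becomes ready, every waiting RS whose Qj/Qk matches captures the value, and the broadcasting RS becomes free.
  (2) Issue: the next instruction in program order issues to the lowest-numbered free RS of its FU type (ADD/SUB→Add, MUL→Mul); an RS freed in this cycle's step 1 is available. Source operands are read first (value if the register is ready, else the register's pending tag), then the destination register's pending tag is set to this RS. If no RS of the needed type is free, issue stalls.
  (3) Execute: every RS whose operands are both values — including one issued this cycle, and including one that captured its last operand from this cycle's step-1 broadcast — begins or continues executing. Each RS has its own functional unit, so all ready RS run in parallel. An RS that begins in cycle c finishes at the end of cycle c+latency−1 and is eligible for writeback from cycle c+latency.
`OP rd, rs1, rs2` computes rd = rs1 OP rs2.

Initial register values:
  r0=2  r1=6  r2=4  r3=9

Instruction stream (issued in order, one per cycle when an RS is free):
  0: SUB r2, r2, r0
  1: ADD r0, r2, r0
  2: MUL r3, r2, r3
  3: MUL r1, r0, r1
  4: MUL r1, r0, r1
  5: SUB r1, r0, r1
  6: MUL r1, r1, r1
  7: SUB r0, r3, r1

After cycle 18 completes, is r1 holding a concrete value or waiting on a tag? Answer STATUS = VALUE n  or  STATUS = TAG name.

STATUS = TAG Mul2

  c1: issue SUB r2<-Add1  regs: r0:2,r1:6,r2:Add1,r3:9
  c2: issue ADD r0<-Add2  regs: r0:Add2,r1:6,r2:Add1,r3:9
  c3: issue MUL r3<-Mul1  regs: r0:Add2,r1:6,r2:Add1,r3:Mul1
  c4: CDB Add1=2; issue MUL r1<-Mul2  regs: r0:Add2,r1:Mul2,r2:2,r3:Mul1
  c5: stall  regs: r0:Add2,r1:Mul2,r2:2,r3:Mul1
  c6: stall  regs: r0:Add2,r1:Mul2,r2:2,r3:Mul1
  c7: CDB Add2=4; stall  regs: r0:4,r1:Mul2,r2:2,r3:Mul1
  c8: stall  regs: r0:4,r1:Mul2,r2:2,r3:Mul1
  c9: CDB Mul1=18; issue MUL r1<-Mul1  regs: r0:4,r1:Mul1,r2:2,r3:18
  c10: issue SUB r1<-Add1  regs: r0:4,r1:Add1,r2:2,r3:18
  c11: stall  regs: r0:4,r1:Add1,r2:2,r3:18
  c12: CDB Mul2=24; issue MUL r1<-Mul2  regs: r0:4,r1:Mul2,r2:2,r3:18
  c13: issue SUB r0<-Add2  regs: r0:Add2,r1:Mul2,r2:2,r3:18
  c14: -  regs: r0:Add2,r1:Mul2,r2:2,r3:18
  c15: -  regs: r0:Add2,r1:Mul2,r2:2,r3:18
  c16: -  regs: r0:Add2,r1:Mul2,r2:2,r3:18
  c17: CDB Mul1=96  regs: r0:Add2,r1:Mul2,r2:2,r3:18
  c18: -  regs: r0:Add2,r1:Mul2,r2:2,r3:18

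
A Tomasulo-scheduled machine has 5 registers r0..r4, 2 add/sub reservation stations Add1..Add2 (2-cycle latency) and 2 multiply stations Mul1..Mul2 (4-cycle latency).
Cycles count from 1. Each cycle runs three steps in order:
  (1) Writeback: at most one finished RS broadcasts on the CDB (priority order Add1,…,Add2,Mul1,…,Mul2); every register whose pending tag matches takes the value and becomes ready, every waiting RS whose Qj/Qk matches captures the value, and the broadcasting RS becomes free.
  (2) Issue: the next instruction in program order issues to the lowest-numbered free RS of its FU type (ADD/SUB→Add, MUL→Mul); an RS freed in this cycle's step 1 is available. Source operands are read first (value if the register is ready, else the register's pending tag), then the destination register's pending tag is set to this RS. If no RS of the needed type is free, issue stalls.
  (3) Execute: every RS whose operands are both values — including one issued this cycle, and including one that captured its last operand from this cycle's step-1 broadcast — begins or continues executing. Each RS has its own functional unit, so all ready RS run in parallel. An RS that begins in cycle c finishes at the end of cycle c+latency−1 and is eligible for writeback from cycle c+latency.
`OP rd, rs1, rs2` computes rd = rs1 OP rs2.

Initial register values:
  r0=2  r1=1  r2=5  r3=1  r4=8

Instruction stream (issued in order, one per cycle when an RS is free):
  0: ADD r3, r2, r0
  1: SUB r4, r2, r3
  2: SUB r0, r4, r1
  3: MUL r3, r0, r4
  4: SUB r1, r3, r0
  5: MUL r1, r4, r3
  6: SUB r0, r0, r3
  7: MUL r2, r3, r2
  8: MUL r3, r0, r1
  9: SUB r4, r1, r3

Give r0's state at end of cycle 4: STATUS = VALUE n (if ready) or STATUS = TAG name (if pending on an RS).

cycle 1: issue ADD r3<-Add1 // r0:2,r1:1,r2:5,r3:Add1,r4:8
cycle 2: issue SUB r4<-Add2 // r0:2,r1:1,r2:5,r3:Add1,r4:Add2
cycle 3: CDB Add1=7; issue SUB r0<-Add1 // r0:Add1,r1:1,r2:5,r3:7,r4:Add2
cycle 4: issue MUL r3<-Mul1 // r0:Add1,r1:1,r2:5,r3:Mul1,r4:Add2

STATUS = TAG Add1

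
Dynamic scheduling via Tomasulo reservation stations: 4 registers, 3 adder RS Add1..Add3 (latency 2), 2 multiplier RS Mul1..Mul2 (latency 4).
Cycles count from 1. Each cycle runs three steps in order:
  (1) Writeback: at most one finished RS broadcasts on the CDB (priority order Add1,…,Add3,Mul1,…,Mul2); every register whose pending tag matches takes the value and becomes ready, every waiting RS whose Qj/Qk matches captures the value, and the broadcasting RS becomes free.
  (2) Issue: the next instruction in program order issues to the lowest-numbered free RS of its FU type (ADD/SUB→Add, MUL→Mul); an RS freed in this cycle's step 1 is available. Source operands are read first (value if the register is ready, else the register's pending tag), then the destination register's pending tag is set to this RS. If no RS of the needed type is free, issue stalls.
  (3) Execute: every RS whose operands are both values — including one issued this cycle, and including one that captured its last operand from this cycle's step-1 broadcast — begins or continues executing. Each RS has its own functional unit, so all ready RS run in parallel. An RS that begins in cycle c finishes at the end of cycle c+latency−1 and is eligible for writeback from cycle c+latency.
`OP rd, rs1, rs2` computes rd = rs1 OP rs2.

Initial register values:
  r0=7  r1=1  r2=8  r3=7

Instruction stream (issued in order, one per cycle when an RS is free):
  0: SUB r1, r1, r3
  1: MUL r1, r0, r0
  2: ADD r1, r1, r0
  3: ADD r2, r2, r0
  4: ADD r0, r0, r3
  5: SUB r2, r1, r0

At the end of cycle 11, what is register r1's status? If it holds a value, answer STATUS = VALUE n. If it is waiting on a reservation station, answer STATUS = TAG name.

STATUS = VALUE 56

cycle 1: issue SUB r1<-Add1 // r0:7,r1:Add1,r2:8,r3:7
cycle 2: issue MUL r1<-Mul1 // r0:7,r1:Mul1,r2:8,r3:7
cycle 3: CDB Add1=-6; issue ADD r1<-Add1 // r0:7,r1:Add1,r2:8,r3:7
cycle 4: issue ADD r2<-Add2 // r0:7,r1:Add1,r2:Add2,r3:7
cycle 5: issue ADD r0<-Add3 // r0:Add3,r1:Add1,r2:Add2,r3:7
cycle 6: CDB Add2=15; issue SUB r2<-Add2 // r0:Add3,r1:Add1,r2:Add2,r3:7
cycle 7: CDB Add3=14 // r0:14,r1:Add1,r2:Add2,r3:7
cycle 8: CDB Mul1=49 // r0:14,r1:Add1,r2:Add2,r3:7
cycle 9: - // r0:14,r1:Add1,r2:Add2,r3:7
cycle 10: CDB Add1=56 // r0:14,r1:56,r2:Add2,r3:7
cycle 11: - // r0:14,r1:56,r2:Add2,r3:7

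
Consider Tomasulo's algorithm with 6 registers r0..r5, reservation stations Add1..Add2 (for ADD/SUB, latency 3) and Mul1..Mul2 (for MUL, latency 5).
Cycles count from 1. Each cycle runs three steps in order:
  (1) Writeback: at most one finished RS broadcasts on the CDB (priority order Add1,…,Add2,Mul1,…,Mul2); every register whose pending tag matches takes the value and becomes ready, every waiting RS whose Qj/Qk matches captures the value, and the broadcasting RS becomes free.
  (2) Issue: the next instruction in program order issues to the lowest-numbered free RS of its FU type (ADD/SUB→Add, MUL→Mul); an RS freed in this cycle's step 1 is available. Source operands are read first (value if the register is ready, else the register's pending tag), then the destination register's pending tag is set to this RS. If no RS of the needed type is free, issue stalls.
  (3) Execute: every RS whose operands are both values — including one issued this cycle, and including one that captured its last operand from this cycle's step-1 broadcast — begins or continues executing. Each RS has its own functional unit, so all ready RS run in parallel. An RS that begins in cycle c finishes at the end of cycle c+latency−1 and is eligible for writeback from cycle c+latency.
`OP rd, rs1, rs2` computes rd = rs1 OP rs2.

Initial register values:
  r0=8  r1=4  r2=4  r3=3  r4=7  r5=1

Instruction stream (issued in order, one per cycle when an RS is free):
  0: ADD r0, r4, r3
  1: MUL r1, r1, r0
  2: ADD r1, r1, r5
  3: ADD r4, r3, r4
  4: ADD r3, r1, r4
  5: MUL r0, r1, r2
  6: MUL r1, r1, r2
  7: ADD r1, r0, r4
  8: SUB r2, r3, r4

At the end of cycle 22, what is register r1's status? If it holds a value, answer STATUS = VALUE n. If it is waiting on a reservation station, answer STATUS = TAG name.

c1: issue ADD r0<-Add1 | r0:Add1,r1:4,r2:4,r3:3,r4:7,r5:1
c2: issue MUL r1<-Mul1 | r0:Add1,r1:Mul1,r2:4,r3:3,r4:7,r5:1
c3: issue ADD r1<-Add2 | r0:Add1,r1:Add2,r2:4,r3:3,r4:7,r5:1
c4: CDB Add1=10; issue ADD r4<-Add1 | r0:10,r1:Add2,r2:4,r3:3,r4:Add1,r5:1
c5: stall | r0:10,r1:Add2,r2:4,r3:3,r4:Add1,r5:1
c6: stall | r0:10,r1:Add2,r2:4,r3:3,r4:Add1,r5:1
c7: CDB Add1=10; issue ADD r3<-Add1 | r0:10,r1:Add2,r2:4,r3:Add1,r4:10,r5:1
c8: issue MUL r0<-Mul2 | r0:Mul2,r1:Add2,r2:4,r3:Add1,r4:10,r5:1
c9: CDB Mul1=40; issue MUL r1<-Mul1 | r0:Mul2,r1:Mul1,r2:4,r3:Add1,r4:10,r5:1
c10: stall | r0:Mul2,r1:Mul1,r2:4,r3:Add1,r4:10,r5:1
c11: stall | r0:Mul2,r1:Mul1,r2:4,r3:Add1,r4:10,r5:1
c12: CDB Add2=41; issue ADD r1<-Add2 | r0:Mul2,r1:Add2,r2:4,r3:Add1,r4:10,r5:1
c13: stall | r0:Mul2,r1:Add2,r2:4,r3:Add1,r4:10,r5:1
c14: stall | r0:Mul2,r1:Add2,r2:4,r3:Add1,r4:10,r5:1
c15: CDB Add1=51; issue SUB r2<-Add1 | r0:Mul2,r1:Add2,r2:Add1,r3:51,r4:10,r5:1
c16: - | r0:Mul2,r1:Add2,r2:Add1,r3:51,r4:10,r5:1
c17: CDB Mul1=164 | r0:Mul2,r1:Add2,r2:Add1,r3:51,r4:10,r5:1
c18: CDB Add1=41 | r0:Mul2,r1:Add2,r2:41,r3:51,r4:10,r5:1
c19: CDB Mul2=164 | r0:164,r1:Add2,r2:41,r3:51,r4:10,r5:1
c20: - | r0:164,r1:Add2,r2:41,r3:51,r4:10,r5:1
c21: - | r0:164,r1:Add2,r2:41,r3:51,r4:10,r5:1
c22: CDB Add2=174 | r0:164,r1:174,r2:41,r3:51,r4:10,r5:1

STATUS = VALUE 174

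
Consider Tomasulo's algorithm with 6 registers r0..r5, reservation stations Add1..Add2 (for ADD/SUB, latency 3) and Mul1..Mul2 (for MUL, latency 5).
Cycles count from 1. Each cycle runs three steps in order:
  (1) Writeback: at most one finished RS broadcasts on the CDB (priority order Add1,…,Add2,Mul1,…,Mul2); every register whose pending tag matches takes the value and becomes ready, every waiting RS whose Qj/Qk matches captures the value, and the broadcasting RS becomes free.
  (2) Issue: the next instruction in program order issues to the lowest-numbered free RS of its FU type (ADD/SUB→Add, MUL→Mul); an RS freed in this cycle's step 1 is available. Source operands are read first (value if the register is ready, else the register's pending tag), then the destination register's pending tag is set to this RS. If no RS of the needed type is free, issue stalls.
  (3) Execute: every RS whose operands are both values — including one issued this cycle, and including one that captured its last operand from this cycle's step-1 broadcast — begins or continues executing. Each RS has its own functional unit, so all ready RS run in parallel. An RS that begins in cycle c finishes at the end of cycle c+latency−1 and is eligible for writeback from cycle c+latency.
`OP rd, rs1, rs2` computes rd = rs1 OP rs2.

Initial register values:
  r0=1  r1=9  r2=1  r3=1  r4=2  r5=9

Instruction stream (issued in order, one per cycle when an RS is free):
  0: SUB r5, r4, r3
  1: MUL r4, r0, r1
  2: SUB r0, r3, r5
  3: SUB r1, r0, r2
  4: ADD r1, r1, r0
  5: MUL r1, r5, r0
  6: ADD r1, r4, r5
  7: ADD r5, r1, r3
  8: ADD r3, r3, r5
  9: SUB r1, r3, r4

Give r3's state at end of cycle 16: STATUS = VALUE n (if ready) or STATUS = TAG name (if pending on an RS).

STATUS = TAG Add2

  c1: issue SUB r5<-Add1  regs: r0:1,r1:9,r2:1,r3:1,r4:2,r5:Add1
  c2: issue MUL r4<-Mul1  regs: r0:1,r1:9,r2:1,r3:1,r4:Mul1,r5:Add1
  c3: issue SUB r0<-Add2  regs: r0:Add2,r1:9,r2:1,r3:1,r4:Mul1,r5:Add1
  c4: CDB Add1=1; issue SUB r1<-Add1  regs: r0:Add2,r1:Add1,r2:1,r3:1,r4:Mul1,r5:1
  c5: stall  regs: r0:Add2,r1:Add1,r2:1,r3:1,r4:Mul1,r5:1
  c6: stall  regs: r0:Add2,r1:Add1,r2:1,r3:1,r4:Mul1,r5:1
  c7: CDB Add2=0; issue ADD r1<-Add2  regs: r0:0,r1:Add2,r2:1,r3:1,r4:Mul1,r5:1
  c8: CDB Mul1=9; issue MUL r1<-Mul1  regs: r0:0,r1:Mul1,r2:1,r3:1,r4:9,r5:1
  c9: stall  regs: r0:0,r1:Mul1,r2:1,r3:1,r4:9,r5:1
  c10: CDB Add1=-1; issue ADD r1<-Add1  regs: r0:0,r1:Add1,r2:1,r3:1,r4:9,r5:1
  c11: stall  regs: r0:0,r1:Add1,r2:1,r3:1,r4:9,r5:1
  c12: stall  regs: r0:0,r1:Add1,r2:1,r3:1,r4:9,r5:1
  c13: CDB Add1=10; issue ADD r5<-Add1  regs: r0:0,r1:10,r2:1,r3:1,r4:9,r5:Add1
  c14: CDB Add2=-1; issue ADD r3<-Add2  regs: r0:0,r1:10,r2:1,r3:Add2,r4:9,r5:Add1
  c15: CDB Mul1=0; stall  regs: r0:0,r1:10,r2:1,r3:Add2,r4:9,r5:Add1
  c16: CDB Add1=11; issue SUB r1<-Add1  regs: r0:0,r1:Add1,r2:1,r3:Add2,r4:9,r5:11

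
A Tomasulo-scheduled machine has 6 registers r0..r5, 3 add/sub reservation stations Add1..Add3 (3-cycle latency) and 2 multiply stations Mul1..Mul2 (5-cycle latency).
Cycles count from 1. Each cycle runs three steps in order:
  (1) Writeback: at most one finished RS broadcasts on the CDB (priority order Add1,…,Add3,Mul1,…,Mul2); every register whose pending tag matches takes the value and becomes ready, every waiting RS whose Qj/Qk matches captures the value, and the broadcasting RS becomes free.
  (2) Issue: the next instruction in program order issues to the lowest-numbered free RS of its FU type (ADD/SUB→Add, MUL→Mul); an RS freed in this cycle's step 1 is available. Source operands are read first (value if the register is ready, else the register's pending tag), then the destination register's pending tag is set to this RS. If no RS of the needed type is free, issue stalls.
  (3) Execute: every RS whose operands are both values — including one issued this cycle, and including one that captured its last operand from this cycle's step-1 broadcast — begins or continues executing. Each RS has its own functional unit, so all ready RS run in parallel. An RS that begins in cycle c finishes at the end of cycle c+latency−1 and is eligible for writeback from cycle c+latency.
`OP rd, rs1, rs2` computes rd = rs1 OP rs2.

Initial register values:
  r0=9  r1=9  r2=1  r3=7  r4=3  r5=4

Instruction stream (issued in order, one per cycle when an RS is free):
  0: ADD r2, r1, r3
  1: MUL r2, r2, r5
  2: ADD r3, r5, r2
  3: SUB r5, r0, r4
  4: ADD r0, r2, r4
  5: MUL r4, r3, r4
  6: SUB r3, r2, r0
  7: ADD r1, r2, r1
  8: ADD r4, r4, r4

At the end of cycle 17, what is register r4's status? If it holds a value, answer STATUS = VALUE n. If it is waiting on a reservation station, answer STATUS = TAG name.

STATUS = TAG Add3

cycle 1: issue ADD r2<-Add1 // r0:9,r1:9,r2:Add1,r3:7,r4:3,r5:4
cycle 2: issue MUL r2<-Mul1 // r0:9,r1:9,r2:Mul1,r3:7,r4:3,r5:4
cycle 3: issue ADD r3<-Add2 // r0:9,r1:9,r2:Mul1,r3:Add2,r4:3,r5:4
cycle 4: CDB Add1=16; issue SUB r5<-Add1 // r0:9,r1:9,r2:Mul1,r3:Add2,r4:3,r5:Add1
cycle 5: issue ADD r0<-Add3 // r0:Add3,r1:9,r2:Mul1,r3:Add2,r4:3,r5:Add1
cycle 6: issue MUL r4<-Mul2 // r0:Add3,r1:9,r2:Mul1,r3:Add2,r4:Mul2,r5:Add1
cycle 7: CDB Add1=6; issue SUB r3<-Add1 // r0:Add3,r1:9,r2:Mul1,r3:Add1,r4:Mul2,r5:6
cycle 8: stall // r0:Add3,r1:9,r2:Mul1,r3:Add1,r4:Mul2,r5:6
cycle 9: CDB Mul1=64; stall // r0:Add3,r1:9,r2:64,r3:Add1,r4:Mul2,r5:6
cycle 10: stall // r0:Add3,r1:9,r2:64,r3:Add1,r4:Mul2,r5:6
cycle 11: stall // r0:Add3,r1:9,r2:64,r3:Add1,r4:Mul2,r5:6
cycle 12: CDB Add2=68; issue ADD r1<-Add2 // r0:Add3,r1:Add2,r2:64,r3:Add1,r4:Mul2,r5:6
cycle 13: CDB Add3=67; issue ADD r4<-Add3 // r0:67,r1:Add2,r2:64,r3:Add1,r4:Add3,r5:6
cycle 14: - // r0:67,r1:Add2,r2:64,r3:Add1,r4:Add3,r5:6
cycle 15: CDB Add2=73 // r0:67,r1:73,r2:64,r3:Add1,r4:Add3,r5:6
cycle 16: CDB Add1=-3 // r0:67,r1:73,r2:64,r3:-3,r4:Add3,r5:6
cycle 17: CDB Mul2=204 // r0:67,r1:73,r2:64,r3:-3,r4:Add3,r5:6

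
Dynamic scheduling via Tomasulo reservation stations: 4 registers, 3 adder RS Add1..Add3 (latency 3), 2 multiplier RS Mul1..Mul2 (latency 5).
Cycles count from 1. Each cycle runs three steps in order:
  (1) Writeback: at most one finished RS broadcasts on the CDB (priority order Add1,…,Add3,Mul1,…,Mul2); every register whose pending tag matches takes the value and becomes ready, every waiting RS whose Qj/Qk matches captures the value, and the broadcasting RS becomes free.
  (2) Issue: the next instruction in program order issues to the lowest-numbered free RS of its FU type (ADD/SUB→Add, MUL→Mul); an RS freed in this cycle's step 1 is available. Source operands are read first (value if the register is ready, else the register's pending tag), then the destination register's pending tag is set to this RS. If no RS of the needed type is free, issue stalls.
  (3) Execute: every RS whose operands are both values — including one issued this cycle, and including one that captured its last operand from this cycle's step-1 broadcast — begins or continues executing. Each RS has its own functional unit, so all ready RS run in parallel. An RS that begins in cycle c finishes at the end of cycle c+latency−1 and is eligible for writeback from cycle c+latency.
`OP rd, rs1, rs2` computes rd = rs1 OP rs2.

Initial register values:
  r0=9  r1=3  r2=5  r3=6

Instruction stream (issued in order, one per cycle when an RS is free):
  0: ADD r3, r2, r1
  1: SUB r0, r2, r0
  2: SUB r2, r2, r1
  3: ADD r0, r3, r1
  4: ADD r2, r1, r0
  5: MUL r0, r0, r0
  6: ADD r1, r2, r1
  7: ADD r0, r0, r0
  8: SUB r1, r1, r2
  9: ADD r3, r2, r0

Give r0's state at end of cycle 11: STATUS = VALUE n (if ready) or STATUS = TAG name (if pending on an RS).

STATUS = TAG Add3

c1: issue ADD r3<-Add1 | r0:9,r1:3,r2:5,r3:Add1
c2: issue SUB r0<-Add2 | r0:Add2,r1:3,r2:5,r3:Add1
c3: issue SUB r2<-Add3 | r0:Add2,r1:3,r2:Add3,r3:Add1
c4: CDB Add1=8; issue ADD r0<-Add1 | r0:Add1,r1:3,r2:Add3,r3:8
c5: CDB Add2=-4; issue ADD r2<-Add2 | r0:Add1,r1:3,r2:Add2,r3:8
c6: CDB Add3=2; issue MUL r0<-Mul1 | r0:Mul1,r1:3,r2:Add2,r3:8
c7: CDB Add1=11; issue ADD r1<-Add1 | r0:Mul1,r1:Add1,r2:Add2,r3:8
c8: issue ADD r0<-Add3 | r0:Add3,r1:Add1,r2:Add2,r3:8
c9: stall | r0:Add3,r1:Add1,r2:Add2,r3:8
c10: CDB Add2=14; issue SUB r1<-Add2 | r0:Add3,r1:Add2,r2:14,r3:8
c11: stall | r0:Add3,r1:Add2,r2:14,r3:8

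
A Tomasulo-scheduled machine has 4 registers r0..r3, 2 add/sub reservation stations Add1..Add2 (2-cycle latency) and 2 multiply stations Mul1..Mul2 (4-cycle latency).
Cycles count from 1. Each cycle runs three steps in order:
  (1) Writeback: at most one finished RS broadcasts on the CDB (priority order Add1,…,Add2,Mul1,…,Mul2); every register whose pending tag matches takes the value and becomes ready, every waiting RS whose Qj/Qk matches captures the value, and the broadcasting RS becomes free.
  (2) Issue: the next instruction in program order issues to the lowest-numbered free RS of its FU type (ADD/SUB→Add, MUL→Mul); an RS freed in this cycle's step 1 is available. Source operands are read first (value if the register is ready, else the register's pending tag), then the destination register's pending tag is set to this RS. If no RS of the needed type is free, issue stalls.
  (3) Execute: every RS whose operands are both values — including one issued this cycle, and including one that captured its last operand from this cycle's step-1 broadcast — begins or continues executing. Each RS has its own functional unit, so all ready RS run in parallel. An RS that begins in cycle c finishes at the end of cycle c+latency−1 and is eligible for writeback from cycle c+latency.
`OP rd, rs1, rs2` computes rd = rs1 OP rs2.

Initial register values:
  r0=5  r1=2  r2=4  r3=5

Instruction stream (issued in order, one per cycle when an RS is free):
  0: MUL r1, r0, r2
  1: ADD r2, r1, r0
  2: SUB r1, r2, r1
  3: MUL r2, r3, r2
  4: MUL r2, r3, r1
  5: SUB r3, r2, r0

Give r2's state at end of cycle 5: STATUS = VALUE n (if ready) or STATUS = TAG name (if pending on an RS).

STATUS = TAG Mul1

cycle 1: issue MUL r1<-Mul1 // r0:5,r1:Mul1,r2:4,r3:5
cycle 2: issue ADD r2<-Add1 // r0:5,r1:Mul1,r2:Add1,r3:5
cycle 3: issue SUB r1<-Add2 // r0:5,r1:Add2,r2:Add1,r3:5
cycle 4: issue MUL r2<-Mul2 // r0:5,r1:Add2,r2:Mul2,r3:5
cycle 5: CDB Mul1=20; issue MUL r2<-Mul1 // r0:5,r1:Add2,r2:Mul1,r3:5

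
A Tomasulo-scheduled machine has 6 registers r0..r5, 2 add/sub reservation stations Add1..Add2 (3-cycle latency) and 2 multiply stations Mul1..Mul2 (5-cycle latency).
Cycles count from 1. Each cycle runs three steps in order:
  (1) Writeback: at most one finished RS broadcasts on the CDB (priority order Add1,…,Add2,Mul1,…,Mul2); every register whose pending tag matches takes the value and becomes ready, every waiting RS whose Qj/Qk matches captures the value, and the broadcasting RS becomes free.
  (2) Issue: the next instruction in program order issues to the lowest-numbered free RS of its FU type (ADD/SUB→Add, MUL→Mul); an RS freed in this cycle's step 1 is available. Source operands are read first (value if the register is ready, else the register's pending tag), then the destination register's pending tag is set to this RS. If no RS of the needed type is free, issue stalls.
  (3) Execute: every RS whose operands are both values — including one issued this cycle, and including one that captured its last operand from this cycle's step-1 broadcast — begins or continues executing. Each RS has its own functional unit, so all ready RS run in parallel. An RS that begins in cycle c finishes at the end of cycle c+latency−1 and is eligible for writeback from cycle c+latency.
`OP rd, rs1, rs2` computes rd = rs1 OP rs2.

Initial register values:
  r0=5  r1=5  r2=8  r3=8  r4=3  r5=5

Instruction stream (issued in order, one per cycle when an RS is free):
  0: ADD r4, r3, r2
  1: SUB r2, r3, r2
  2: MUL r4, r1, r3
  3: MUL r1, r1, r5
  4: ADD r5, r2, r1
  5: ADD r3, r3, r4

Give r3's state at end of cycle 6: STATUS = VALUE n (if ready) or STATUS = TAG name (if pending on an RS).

STATUS = TAG Add2

c1: issue ADD r4<-Add1 | r0:5,r1:5,r2:8,r3:8,r4:Add1,r5:5
c2: issue SUB r2<-Add2 | r0:5,r1:5,r2:Add2,r3:8,r4:Add1,r5:5
c3: issue MUL r4<-Mul1 | r0:5,r1:5,r2:Add2,r3:8,r4:Mul1,r5:5
c4: CDB Add1=16; issue MUL r1<-Mul2 | r0:5,r1:Mul2,r2:Add2,r3:8,r4:Mul1,r5:5
c5: CDB Add2=0; issue ADD r5<-Add1 | r0:5,r1:Mul2,r2:0,r3:8,r4:Mul1,r5:Add1
c6: issue ADD r3<-Add2 | r0:5,r1:Mul2,r2:0,r3:Add2,r4:Mul1,r5:Add1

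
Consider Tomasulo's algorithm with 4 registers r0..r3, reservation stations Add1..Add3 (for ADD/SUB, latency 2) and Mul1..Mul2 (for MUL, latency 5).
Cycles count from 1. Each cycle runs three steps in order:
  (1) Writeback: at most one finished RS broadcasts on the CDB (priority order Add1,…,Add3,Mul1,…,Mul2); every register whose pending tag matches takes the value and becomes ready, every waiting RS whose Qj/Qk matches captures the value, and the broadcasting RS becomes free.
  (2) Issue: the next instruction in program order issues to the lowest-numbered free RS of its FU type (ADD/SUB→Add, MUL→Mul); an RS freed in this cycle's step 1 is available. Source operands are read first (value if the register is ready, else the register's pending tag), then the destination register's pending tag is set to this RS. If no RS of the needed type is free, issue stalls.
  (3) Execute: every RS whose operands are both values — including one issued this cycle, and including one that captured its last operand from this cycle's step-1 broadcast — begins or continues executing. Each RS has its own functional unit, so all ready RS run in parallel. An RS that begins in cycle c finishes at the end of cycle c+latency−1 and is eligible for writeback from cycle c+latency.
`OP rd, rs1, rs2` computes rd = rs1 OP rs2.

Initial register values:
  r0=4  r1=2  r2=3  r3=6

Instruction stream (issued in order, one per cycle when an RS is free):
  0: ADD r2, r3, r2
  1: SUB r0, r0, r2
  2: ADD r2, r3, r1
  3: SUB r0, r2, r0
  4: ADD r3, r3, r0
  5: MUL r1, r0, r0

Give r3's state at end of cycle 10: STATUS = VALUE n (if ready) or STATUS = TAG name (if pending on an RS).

STATUS = VALUE 19

cycle 1: issue ADD r2<-Add1 // r0:4,r1:2,r2:Add1,r3:6
cycle 2: issue SUB r0<-Add2 // r0:Add2,r1:2,r2:Add1,r3:6
cycle 3: CDB Add1=9; issue ADD r2<-Add1 // r0:Add2,r1:2,r2:Add1,r3:6
cycle 4: issue SUB r0<-Add3 // r0:Add3,r1:2,r2:Add1,r3:6
cycle 5: CDB Add1=8; issue ADD r3<-Add1 // r0:Add3,r1:2,r2:8,r3:Add1
cycle 6: CDB Add2=-5; issue MUL r1<-Mul1 // r0:Add3,r1:Mul1,r2:8,r3:Add1
cycle 7: - // r0:Add3,r1:Mul1,r2:8,r3:Add1
cycle 8: CDB Add3=13 // r0:13,r1:Mul1,r2:8,r3:Add1
cycle 9: - // r0:13,r1:Mul1,r2:8,r3:Add1
cycle 10: CDB Add1=19 // r0:13,r1:Mul1,r2:8,r3:19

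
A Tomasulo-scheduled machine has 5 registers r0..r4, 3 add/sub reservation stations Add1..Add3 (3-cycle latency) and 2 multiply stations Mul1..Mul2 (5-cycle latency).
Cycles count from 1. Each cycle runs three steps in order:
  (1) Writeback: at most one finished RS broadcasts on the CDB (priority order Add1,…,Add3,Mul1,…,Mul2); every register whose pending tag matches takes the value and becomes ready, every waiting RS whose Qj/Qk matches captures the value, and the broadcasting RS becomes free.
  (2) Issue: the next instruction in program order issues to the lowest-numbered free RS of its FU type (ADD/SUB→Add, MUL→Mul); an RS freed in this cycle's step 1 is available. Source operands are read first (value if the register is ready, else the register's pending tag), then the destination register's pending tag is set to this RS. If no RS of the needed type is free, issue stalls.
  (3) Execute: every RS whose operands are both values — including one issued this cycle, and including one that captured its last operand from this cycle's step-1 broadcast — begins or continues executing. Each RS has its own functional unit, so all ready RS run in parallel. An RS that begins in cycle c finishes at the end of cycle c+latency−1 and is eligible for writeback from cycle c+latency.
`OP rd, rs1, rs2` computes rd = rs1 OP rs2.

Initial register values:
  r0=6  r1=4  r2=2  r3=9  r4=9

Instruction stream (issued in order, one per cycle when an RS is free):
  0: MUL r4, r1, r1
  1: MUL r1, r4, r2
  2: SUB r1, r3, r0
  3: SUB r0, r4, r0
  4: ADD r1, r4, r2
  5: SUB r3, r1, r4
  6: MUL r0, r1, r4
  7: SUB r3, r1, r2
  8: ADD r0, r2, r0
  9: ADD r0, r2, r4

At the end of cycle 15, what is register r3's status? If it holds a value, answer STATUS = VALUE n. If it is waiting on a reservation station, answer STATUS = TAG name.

STATUS = VALUE 16

cycle 1: issue MUL r4<-Mul1 // r0:6,r1:4,r2:2,r3:9,r4:Mul1
cycle 2: issue MUL r1<-Mul2 // r0:6,r1:Mul2,r2:2,r3:9,r4:Mul1
cycle 3: issue SUB r1<-Add1 // r0:6,r1:Add1,r2:2,r3:9,r4:Mul1
cycle 4: issue SUB r0<-Add2 // r0:Add2,r1:Add1,r2:2,r3:9,r4:Mul1
cycle 5: issue ADD r1<-Add3 // r0:Add2,r1:Add3,r2:2,r3:9,r4:Mul1
cycle 6: CDB Add1=3; issue SUB r3<-Add1 // r0:Add2,r1:Add3,r2:2,r3:Add1,r4:Mul1
cycle 7: CDB Mul1=16; issue MUL r0<-Mul1 // r0:Mul1,r1:Add3,r2:2,r3:Add1,r4:16
cycle 8: stall // r0:Mul1,r1:Add3,r2:2,r3:Add1,r4:16
cycle 9: stall // r0:Mul1,r1:Add3,r2:2,r3:Add1,r4:16
cycle 10: CDB Add2=10; issue SUB r3<-Add2 // r0:Mul1,r1:Add3,r2:2,r3:Add2,r4:16
cycle 11: CDB Add3=18; issue ADD r0<-Add3 // r0:Add3,r1:18,r2:2,r3:Add2,r4:16
cycle 12: CDB Mul2=32; stall // r0:Add3,r1:18,r2:2,r3:Add2,r4:16
cycle 13: stall // r0:Add3,r1:18,r2:2,r3:Add2,r4:16
cycle 14: CDB Add1=2; issue ADD r0<-Add1 // r0:Add1,r1:18,r2:2,r3:Add2,r4:16
cycle 15: CDB Add2=16 // r0:Add1,r1:18,r2:2,r3:16,r4:16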